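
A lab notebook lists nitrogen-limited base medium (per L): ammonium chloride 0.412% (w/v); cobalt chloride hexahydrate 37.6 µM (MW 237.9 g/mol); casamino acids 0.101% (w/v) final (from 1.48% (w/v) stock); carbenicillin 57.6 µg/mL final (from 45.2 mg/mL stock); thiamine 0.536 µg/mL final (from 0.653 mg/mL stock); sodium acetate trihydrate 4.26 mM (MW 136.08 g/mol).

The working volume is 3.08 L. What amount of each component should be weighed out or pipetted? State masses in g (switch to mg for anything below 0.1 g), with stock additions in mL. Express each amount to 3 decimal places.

ammonium chloride 12.690 g; cobalt chloride hexahydrate 27.551 mg; casamino acids 210.189 mL; carbenicillin 3.925 mL; thiamine 2.528 mL; sodium acetate trihydrate 1.785 g

Scale factor relative to 1 L: 3.08.
ammonium chloride: 0.412% w/v = 4.12 g/L → 4.12 × 3.08 L = 12.690 g
cobalt chloride hexahydrate: 37.6 µmol/L × 237.9 g/mol × 3.08 L ÷ 1000 = 27.551 mg
casamino acids: dilute stock: 0.101% ÷ 1.48% × 3080 mL = 210.189 mL
carbenicillin: C1V1 = C2V2 → 57.6 µg/mL × 3080 mL ÷ 45200 µg/mL = 3.925 mL
thiamine: dilute stock: 0.536 µg/mL × 3080 mL ÷ 653 µg/mL = 2.528 mL
sodium acetate trihydrate: 4.26 mmol/L × 136.08 g/mol × 3.08 L ÷ 1000 = 1.785 g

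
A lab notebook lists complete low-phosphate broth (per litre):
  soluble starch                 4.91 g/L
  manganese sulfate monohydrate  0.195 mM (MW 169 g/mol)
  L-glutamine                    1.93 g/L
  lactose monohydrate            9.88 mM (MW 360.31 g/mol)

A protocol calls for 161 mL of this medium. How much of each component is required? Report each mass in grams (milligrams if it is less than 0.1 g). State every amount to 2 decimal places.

soluble starch 0.79 g; manganese sulfate monohydrate 5.31 mg; L-glutamine 0.31 g; lactose monohydrate 0.57 g

Scale factor relative to 1 L: 0.161.
soluble starch: 4.91 g/L × 0.161 L = 0.79 g
manganese sulfate monohydrate: 0.195 mmol/L × 169 mg/mmol × 0.161 L = 5.31 mg
L-glutamine: 1.93 g/L × 0.161 L = 0.31 g
lactose monohydrate: 9.88 mmol/L × 360.31 g/mol × 0.161 L ÷ 1000 = 0.57 g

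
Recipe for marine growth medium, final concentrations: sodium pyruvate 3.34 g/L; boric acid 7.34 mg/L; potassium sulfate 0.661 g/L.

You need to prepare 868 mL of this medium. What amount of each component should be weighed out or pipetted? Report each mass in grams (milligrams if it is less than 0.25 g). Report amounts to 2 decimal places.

sodium pyruvate 2.90 g; boric acid 6.37 mg; potassium sulfate 0.57 g

Target volume = 868 mL = 0.868 L.
sodium pyruvate: 3.34 g/L × 0.868 L = 2.90 g
boric acid: 7.34 mg/L × 0.868 L = 6.37 mg
potassium sulfate: 0.661 g/L × 0.868 L = 0.57 g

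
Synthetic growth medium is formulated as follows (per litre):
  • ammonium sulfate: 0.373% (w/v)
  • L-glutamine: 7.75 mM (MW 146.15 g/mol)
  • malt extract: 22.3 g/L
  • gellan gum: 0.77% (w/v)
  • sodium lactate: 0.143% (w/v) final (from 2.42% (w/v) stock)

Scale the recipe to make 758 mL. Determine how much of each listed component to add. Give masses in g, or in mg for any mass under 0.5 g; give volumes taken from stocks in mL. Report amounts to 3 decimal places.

ammonium sulfate 2.827 g; L-glutamine 0.859 g; malt extract 16.903 g; gellan gum 5.837 g; sodium lactate 44.791 mL

Scale factor relative to 1 L: 0.758.
ammonium sulfate: 0.373% w/v = 3.73 g/L → 3.73 × 0.758 L = 2.827 g
L-glutamine: 7.75 mmol/L × 146.15 g/mol × 0.758 L ÷ 1000 = 0.859 g
malt extract: 22.3 g/L × 0.758 L = 16.903 g
gellan gum: 0.77 g per 100 mL × 758 mL ÷ 100 = 5.837 g
sodium lactate: C1V1 = C2V2 → 0.143% ÷ 2.42% × 758 mL = 44.791 mL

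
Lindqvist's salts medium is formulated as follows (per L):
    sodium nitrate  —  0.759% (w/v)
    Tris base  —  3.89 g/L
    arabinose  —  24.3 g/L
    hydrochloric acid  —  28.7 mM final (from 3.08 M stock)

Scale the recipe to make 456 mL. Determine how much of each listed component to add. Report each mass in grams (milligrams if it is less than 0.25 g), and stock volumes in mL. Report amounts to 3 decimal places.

sodium nitrate 3.461 g; Tris base 1.774 g; arabinose 11.081 g; hydrochloric acid 4.249 mL

Target volume = 456 mL = 0.456 L.
sodium nitrate: 0.759% w/v = 7.59 g/L → 7.59 × 0.456 L = 3.461 g
Tris base: 3.89 g/L × 0.456 L = 1.774 g
arabinose: 24.3 g/L × 0.456 L = 11.081 g
hydrochloric acid: C1V1 = C2V2 → 28.7 mM × 456 mL ÷ 3080 mM = 4.249 mL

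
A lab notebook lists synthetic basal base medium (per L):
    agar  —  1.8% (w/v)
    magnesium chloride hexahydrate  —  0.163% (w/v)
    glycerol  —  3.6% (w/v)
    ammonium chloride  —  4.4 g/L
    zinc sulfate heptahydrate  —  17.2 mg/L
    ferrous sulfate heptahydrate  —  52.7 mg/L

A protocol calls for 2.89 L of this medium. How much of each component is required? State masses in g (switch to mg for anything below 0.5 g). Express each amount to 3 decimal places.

agar 52.020 g; magnesium chloride hexahydrate 4.711 g; glycerol 104.040 g; ammonium chloride 12.716 g; zinc sulfate heptahydrate 49.708 mg; ferrous sulfate heptahydrate 152.303 mg

Working volume: 2.89 L.
agar: 1.8 g per 100 mL × 2890 mL ÷ 100 = 52.020 g
magnesium chloride hexahydrate: 0.163 g per 100 mL × 2890 mL ÷ 100 = 4.711 g
glycerol: 3.6 g per 100 mL × 2890 mL ÷ 100 = 104.040 g
ammonium chloride: 4.4 g/L × 2.89 L = 12.716 g
zinc sulfate heptahydrate: 17.2 mg/L × 2.89 L = 49.708 mg
ferrous sulfate heptahydrate: 52.7 mg/L × 2.89 L = 152.303 mg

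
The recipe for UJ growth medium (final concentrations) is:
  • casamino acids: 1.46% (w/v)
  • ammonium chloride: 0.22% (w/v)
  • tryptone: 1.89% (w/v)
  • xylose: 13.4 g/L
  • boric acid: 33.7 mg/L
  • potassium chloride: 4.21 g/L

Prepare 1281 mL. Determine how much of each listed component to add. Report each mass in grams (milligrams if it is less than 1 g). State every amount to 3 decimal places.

casamino acids 18.703 g; ammonium chloride 2.818 g; tryptone 24.211 g; xylose 17.165 g; boric acid 43.170 mg; potassium chloride 5.393 g

Scale factor relative to 1 L: 1.281.
casamino acids: 1.46 g per 100 mL × 1281 mL ÷ 100 = 18.703 g
ammonium chloride: 0.22% w/v = 2.2 g/L → 2.2 × 1.281 L = 2.818 g
tryptone: 1.89% w/v = 18.9 g/L → 18.9 × 1.281 L = 24.211 g
xylose: 13.4 g/L × 1.281 L = 17.165 g
boric acid: 33.7 mg/L × 1.281 L = 43.170 mg
potassium chloride: 4.21 g/L × 1.281 L = 5.393 g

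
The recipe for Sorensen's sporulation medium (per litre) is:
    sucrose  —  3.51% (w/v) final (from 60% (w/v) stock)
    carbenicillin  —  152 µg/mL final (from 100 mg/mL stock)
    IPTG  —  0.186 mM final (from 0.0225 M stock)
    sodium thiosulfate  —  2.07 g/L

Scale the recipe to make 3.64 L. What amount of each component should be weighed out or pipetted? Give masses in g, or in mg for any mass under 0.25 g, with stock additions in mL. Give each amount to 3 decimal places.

sucrose 212.940 mL; carbenicillin 5.533 mL; IPTG 30.091 mL; sodium thiosulfate 7.535 g

Working volume: 3.64 L.
sucrose: dilute stock: 3.51% ÷ 60% × 3640 mL = 212.940 mL
carbenicillin: C1V1 = C2V2 → 152 µg/mL × 3640 mL ÷ 100000 µg/mL = 5.533 mL
IPTG: V = C2·V2/C1 = 0.186 mM × 3640 mL ÷ 22.5 mM = 30.091 mL
sodium thiosulfate: 2.07 g/L × 3.64 L = 7.535 g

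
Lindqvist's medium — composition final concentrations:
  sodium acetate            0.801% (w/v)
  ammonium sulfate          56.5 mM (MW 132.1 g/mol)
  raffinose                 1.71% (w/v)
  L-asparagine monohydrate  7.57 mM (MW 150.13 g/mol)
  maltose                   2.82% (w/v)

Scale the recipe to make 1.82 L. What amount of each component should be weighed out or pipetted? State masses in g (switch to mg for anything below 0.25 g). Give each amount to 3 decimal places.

Scale factor relative to 1 L: 1.82.
sodium acetate: 0.801% w/v = 8.01 g/L → 8.01 × 1.82 L = 14.578 g
ammonium sulfate: 56.5 mmol/L × 132.1 g/mol × 1.82 L ÷ 1000 = 13.584 g
raffinose: 1.71 g per 100 mL × 1820 mL ÷ 100 = 31.122 g
L-asparagine monohydrate: 7.57 mmol/L × 150.13 g/mol × 1.82 L ÷ 1000 = 2.068 g
maltose: 2.82 g per 100 mL × 1820 mL ÷ 100 = 51.324 g

sodium acetate 14.578 g; ammonium sulfate 13.584 g; raffinose 31.122 g; L-asparagine monohydrate 2.068 g; maltose 51.324 g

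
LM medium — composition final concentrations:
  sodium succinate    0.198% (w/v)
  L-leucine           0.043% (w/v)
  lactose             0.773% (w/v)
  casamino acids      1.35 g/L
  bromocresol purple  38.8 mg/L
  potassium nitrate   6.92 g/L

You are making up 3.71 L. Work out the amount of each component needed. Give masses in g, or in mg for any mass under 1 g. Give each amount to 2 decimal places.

Scale factor relative to 1 L: 3.71.
sodium succinate: 0.198 g per 100 mL × 3710 mL ÷ 100 = 7.35 g
L-leucine: 0.043 g per 100 mL × 3710 mL ÷ 100 = 1.60 g
lactose: 0.773% w/v = 7.73 g/L → 7.73 × 3.71 L = 28.68 g
casamino acids: 1.35 g/L × 3.71 L = 5.01 g
bromocresol purple: 38.8 mg/L × 3.71 L = 143.95 mg
potassium nitrate: 6.92 g/L × 3.71 L = 25.67 g

sodium succinate 7.35 g; L-leucine 1.60 g; lactose 28.68 g; casamino acids 5.01 g; bromocresol purple 143.95 mg; potassium nitrate 25.67 g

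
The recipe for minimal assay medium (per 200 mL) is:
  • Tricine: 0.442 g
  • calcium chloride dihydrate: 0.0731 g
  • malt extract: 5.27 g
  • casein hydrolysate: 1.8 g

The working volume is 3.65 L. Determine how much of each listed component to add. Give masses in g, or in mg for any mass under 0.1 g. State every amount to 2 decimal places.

Tricine 8.07 g; calcium chloride dihydrate 1.33 g; malt extract 96.18 g; casein hydrolysate 32.85 g

Scale factor = 3650 mL / 200 mL = 18.25.
Tricine: 0.442 g × (3650 mL / 200 mL) = 8.07 g
calcium chloride dihydrate: 0.0731 g × (3650 mL / 200 mL) = 1.33 g
malt extract: 5.27 g × (3650 mL / 200 mL) = 96.18 g
casein hydrolysate: 1.8 g × (3650 mL / 200 mL) = 32.85 g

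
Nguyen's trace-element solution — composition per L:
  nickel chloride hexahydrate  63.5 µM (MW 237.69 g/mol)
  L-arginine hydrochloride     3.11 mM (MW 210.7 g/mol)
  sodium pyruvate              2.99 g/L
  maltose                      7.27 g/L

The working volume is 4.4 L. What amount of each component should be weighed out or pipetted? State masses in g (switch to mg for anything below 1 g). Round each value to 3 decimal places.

nickel chloride hexahydrate 66.411 mg; L-arginine hydrochloride 2.883 g; sodium pyruvate 13.156 g; maltose 31.988 g

Working volume: 4.4 L.
nickel chloride hexahydrate: 63.5 µmol/L × 237.69 g/mol × 4.4 L ÷ 1000 = 66.411 mg
L-arginine hydrochloride: 3.11 mmol/L × 210.7 g/mol × 4.4 L ÷ 1000 = 2.883 g
sodium pyruvate: 2.99 g/L × 4.4 L = 13.156 g
maltose: 7.27 g/L × 4.4 L = 31.988 g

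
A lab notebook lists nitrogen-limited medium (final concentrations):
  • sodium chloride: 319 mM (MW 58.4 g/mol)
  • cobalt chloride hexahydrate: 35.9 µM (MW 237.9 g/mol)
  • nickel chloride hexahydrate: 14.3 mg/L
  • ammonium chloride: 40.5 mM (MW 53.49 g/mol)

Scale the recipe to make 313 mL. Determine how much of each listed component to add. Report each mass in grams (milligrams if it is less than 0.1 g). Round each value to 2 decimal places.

sodium chloride 5.83 g; cobalt chloride hexahydrate 2.67 mg; nickel chloride hexahydrate 4.48 mg; ammonium chloride 0.68 g

Target volume = 313 mL = 0.313 L.
sodium chloride: 319 mmol/L × 58.4 g/mol × 0.313 L ÷ 1000 = 5.83 g
cobalt chloride hexahydrate: 35.9 µmol/L × 237.9 g/mol × 0.313 L ÷ 1000 = 2.67 mg
nickel chloride hexahydrate: 14.3 mg/L × 0.313 L = 4.48 mg
ammonium chloride: 40.5 mmol/L × 53.49 g/mol × 0.313 L ÷ 1000 = 0.68 g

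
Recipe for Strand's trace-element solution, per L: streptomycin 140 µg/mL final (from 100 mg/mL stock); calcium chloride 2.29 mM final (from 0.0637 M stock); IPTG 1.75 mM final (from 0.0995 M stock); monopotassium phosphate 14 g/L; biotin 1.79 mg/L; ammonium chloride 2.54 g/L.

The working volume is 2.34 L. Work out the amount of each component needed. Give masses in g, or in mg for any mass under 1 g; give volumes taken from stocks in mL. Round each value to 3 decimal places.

Working volume: 2.34 L.
streptomycin: V = C2·V2/C1 = 140 µg/mL × 2340 mL ÷ 100000 µg/mL = 3.276 mL
calcium chloride: V = C2·V2/C1 = 2.29 mM × 2340 mL ÷ 63.7 mM = 84.122 mL
IPTG: V = C2·V2/C1 = 1.75 mM × 2340 mL ÷ 99.5 mM = 41.156 mL
monopotassium phosphate: 14 g/L × 2.34 L = 32.760 g
biotin: 1.79 mg/L × 2.34 L = 4.189 mg
ammonium chloride: 2.54 g/L × 2.34 L = 5.944 g

streptomycin 3.276 mL; calcium chloride 84.122 mL; IPTG 41.156 mL; monopotassium phosphate 32.760 g; biotin 4.189 mg; ammonium chloride 5.944 g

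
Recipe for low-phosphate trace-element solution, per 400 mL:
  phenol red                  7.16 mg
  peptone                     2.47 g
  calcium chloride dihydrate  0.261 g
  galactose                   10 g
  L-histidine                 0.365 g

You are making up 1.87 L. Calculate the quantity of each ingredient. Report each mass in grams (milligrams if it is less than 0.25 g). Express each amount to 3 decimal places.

phenol red 33.473 mg; peptone 11.547 g; calcium chloride dihydrate 1.220 g; galactose 46.750 g; L-histidine 1.706 g

Ratio of target to recipe volume: 1870 / 400 = 4.675.
phenol red: 7.16 mg × (1870 mL / 400 mL) = 33.473 mg
peptone: 2.47 g × (1870 mL / 400 mL) = 11.547 g
calcium chloride dihydrate: 0.261 g × (1870 mL / 400 mL) = 1.220 g
galactose: 10 g × (1870 mL / 400 mL) = 46.750 g
L-histidine: 0.365 g × (1870 mL / 400 mL) = 1.706 g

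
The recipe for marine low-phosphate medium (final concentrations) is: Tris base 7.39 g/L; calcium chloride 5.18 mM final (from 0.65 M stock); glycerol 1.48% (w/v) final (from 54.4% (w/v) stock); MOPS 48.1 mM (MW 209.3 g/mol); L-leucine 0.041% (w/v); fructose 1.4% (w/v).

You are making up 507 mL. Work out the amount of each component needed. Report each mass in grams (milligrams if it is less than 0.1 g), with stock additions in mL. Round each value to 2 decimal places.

Tris base 3.75 g; calcium chloride 4.04 mL; glycerol 13.79 mL; MOPS 5.10 g; L-leucine 0.21 g; fructose 7.10 g

Working volume: 507 mL = 0.507 L.
Tris base: 7.39 g/L × 0.507 L = 3.75 g
calcium chloride: V = C2·V2/C1 = 5.18 mM × 507 mL ÷ 650 mM = 4.04 mL
glycerol: C1V1 = C2V2 → 1.48% ÷ 54.4% × 507 mL = 13.79 mL
MOPS: 48.1 mmol/L × 209.3 g/mol × 0.507 L ÷ 1000 = 5.10 g
L-leucine: 0.041% w/v = 0.41 g/L → 0.41 × 0.507 L = 0.21 g
fructose: 1.4 g per 100 mL × 507 mL ÷ 100 = 7.10 g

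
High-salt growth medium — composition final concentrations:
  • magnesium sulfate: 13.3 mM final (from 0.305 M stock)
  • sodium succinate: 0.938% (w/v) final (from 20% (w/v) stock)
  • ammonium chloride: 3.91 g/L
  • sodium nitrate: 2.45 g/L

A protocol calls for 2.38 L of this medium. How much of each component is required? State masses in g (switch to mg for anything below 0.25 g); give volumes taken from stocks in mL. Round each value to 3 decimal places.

Scale factor relative to 1 L: 2.38.
magnesium sulfate: dilute stock: 13.3 mM × 2380 mL ÷ 305 mM = 103.784 mL
sodium succinate: C1V1 = C2V2 → 0.938% ÷ 20% × 2380 mL = 111.622 mL
ammonium chloride: 3.91 g/L × 2.38 L = 9.306 g
sodium nitrate: 2.45 g/L × 2.38 L = 5.831 g

magnesium sulfate 103.784 mL; sodium succinate 111.622 mL; ammonium chloride 9.306 g; sodium nitrate 5.831 g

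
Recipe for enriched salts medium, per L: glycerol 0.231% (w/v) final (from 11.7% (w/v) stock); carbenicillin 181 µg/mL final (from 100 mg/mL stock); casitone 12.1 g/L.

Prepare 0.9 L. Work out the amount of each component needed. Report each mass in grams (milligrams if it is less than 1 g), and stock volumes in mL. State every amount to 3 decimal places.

glycerol 17.769 mL; carbenicillin 1.629 mL; casitone 10.890 g

Working volume: 0.9 L.
glycerol: V = C2·V2/C1 = 0.231% ÷ 11.7% × 900 mL = 17.769 mL
carbenicillin: dilute stock: 181 µg/mL × 900 mL ÷ 100000 µg/mL = 1.629 mL
casitone: 12.1 g/L × 0.9 L = 10.890 g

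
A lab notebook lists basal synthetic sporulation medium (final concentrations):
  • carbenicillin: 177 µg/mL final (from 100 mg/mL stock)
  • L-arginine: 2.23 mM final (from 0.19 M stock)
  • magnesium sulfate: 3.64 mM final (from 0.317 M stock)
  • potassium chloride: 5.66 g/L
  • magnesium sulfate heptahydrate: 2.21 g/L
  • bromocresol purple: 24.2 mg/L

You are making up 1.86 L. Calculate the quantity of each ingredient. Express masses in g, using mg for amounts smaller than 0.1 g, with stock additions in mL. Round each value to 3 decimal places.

carbenicillin 3.292 mL; L-arginine 21.831 mL; magnesium sulfate 21.358 mL; potassium chloride 10.528 g; magnesium sulfate heptahydrate 4.111 g; bromocresol purple 45.012 mg

Working volume: 1.86 L.
carbenicillin: V = C2·V2/C1 = 177 µg/mL × 1860 mL ÷ 100000 µg/mL = 3.292 mL
L-arginine: dilute stock: 2.23 mM × 1860 mL ÷ 190 mM = 21.831 mL
magnesium sulfate: V = C2·V2/C1 = 3.64 mM × 1860 mL ÷ 317 mM = 21.358 mL
potassium chloride: 5.66 g/L × 1.86 L = 10.528 g
magnesium sulfate heptahydrate: 2.21 g/L × 1.86 L = 4.111 g
bromocresol purple: 24.2 mg/L × 1.86 L = 45.012 mg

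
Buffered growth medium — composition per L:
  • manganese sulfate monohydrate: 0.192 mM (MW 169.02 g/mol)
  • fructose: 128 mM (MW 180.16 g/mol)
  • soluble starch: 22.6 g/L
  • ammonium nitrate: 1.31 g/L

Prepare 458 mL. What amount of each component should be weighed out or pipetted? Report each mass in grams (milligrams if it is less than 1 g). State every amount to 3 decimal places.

manganese sulfate monohydrate 14.863 mg; fructose 10.562 g; soluble starch 10.351 g; ammonium nitrate 599.980 mg

Scale factor relative to 1 L: 0.458.
manganese sulfate monohydrate: 0.192 mmol/L × 169.02 mg/mmol × 0.458 L = 14.863 mg
fructose: 128 mmol/L × 180.16 g/mol × 0.458 L ÷ 1000 = 10.562 g
soluble starch: 22.6 g/L × 0.458 L = 10.351 g
ammonium nitrate: 1.31 g/L × 0.458 L = 0.59998 g = 599.980 mg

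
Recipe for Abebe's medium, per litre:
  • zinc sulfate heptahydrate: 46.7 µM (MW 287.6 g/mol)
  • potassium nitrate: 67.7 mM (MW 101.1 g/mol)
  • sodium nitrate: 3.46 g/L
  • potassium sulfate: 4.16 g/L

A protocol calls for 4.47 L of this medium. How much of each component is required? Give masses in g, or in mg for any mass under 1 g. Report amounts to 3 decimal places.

zinc sulfate heptahydrate 60.036 mg; potassium nitrate 30.595 g; sodium nitrate 15.466 g; potassium sulfate 18.595 g

Scale factor relative to 1 L: 4.47.
zinc sulfate heptahydrate: 46.7 µmol/L × 287.6 g/mol × 4.47 L ÷ 1000 = 60.036 mg
potassium nitrate: 67.7 mmol/L × 101.1 g/mol × 4.47 L ÷ 1000 = 30.595 g
sodium nitrate: 3.46 g/L × 4.47 L = 15.466 g
potassium sulfate: 4.16 g/L × 4.47 L = 18.595 g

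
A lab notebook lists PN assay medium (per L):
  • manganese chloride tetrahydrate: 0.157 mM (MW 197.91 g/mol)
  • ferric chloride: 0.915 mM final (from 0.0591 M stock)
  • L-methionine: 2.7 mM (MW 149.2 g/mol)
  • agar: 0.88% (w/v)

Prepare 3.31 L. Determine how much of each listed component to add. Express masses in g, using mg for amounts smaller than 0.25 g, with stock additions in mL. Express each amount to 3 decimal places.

manganese chloride tetrahydrate 102.848 mg; ferric chloride 51.246 mL; L-methionine 1.333 g; agar 29.128 g

Working volume: 3.31 L.
manganese chloride tetrahydrate: 0.157 mmol/L × 197.91 mg/mmol × 3.31 L = 102.848 mg
ferric chloride: C1V1 = C2V2 → 0.915 mM × 3310 mL ÷ 59.1 mM = 51.246 mL
L-methionine: 2.7 mmol/L × 149.2 g/mol × 3.31 L ÷ 1000 = 1.333 g
agar: 0.88 g per 100 mL × 3310 mL ÷ 100 = 29.128 g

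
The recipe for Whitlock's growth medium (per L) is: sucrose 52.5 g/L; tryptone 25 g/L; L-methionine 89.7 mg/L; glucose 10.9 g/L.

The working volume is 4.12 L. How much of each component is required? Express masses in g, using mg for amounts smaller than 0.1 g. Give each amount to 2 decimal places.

sucrose 216.30 g; tryptone 103.00 g; L-methionine 0.37 g; glucose 44.91 g

Working volume: 4.12 L.
sucrose: 52.5 g/L × 4.12 L = 216.30 g
tryptone: 25 g/L × 4.12 L = 103.00 g
L-methionine: 89.7 mg/L × 4.12 L = 369.564 mg = 0.37 g
glucose: 10.9 g/L × 4.12 L = 44.91 g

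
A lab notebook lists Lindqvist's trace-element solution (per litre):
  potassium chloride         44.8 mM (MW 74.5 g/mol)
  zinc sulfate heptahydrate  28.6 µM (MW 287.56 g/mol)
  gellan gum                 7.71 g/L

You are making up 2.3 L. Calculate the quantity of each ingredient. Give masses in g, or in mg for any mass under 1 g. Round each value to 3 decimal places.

potassium chloride 7.676 g; zinc sulfate heptahydrate 18.916 mg; gellan gum 17.733 g

Working volume: 2.3 L.
potassium chloride: 44.8 mmol/L × 74.5 g/mol × 2.3 L ÷ 1000 = 7.676 g
zinc sulfate heptahydrate: 28.6 µmol/L × 287.56 g/mol × 2.3 L ÷ 1000 = 18.916 mg
gellan gum: 7.71 g/L × 2.3 L = 17.733 g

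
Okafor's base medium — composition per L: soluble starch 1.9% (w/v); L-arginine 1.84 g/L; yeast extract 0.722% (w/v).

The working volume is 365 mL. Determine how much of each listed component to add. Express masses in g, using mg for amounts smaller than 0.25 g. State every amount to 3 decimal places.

soluble starch 6.935 g; L-arginine 0.672 g; yeast extract 2.635 g

Target volume = 365 mL = 0.365 L.
soluble starch: 1.9 g per 100 mL × 365 mL ÷ 100 = 6.935 g
L-arginine: 1.84 g/L × 0.365 L = 0.672 g
yeast extract: 0.722% w/v = 7.22 g/L → 7.22 × 0.365 L = 2.635 g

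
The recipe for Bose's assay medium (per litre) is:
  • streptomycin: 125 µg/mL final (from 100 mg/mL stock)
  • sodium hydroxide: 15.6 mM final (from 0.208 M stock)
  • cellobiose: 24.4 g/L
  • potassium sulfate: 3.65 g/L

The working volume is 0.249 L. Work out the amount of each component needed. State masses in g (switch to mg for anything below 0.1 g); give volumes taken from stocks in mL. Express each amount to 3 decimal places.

Working volume: 0.249 L.
streptomycin: V = C2·V2/C1 = 125 µg/mL × 249 mL ÷ 100000 µg/mL = 0.311 mL
sodium hydroxide: C1V1 = C2V2 → 15.6 mM × 249 mL ÷ 208 mM = 18.675 mL
cellobiose: 24.4 g/L × 0.249 L = 6.076 g
potassium sulfate: 3.65 g/L × 0.249 L = 0.909 g

streptomycin 0.311 mL; sodium hydroxide 18.675 mL; cellobiose 6.076 g; potassium sulfate 0.909 g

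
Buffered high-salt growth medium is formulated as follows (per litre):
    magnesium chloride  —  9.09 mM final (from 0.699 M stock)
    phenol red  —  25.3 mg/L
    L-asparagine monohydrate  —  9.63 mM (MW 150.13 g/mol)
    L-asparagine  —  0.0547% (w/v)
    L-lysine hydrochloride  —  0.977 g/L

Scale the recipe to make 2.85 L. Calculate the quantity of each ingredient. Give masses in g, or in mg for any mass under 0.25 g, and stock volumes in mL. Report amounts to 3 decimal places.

Scale factor relative to 1 L: 2.85.
magnesium chloride: V = C2·V2/C1 = 9.09 mM × 2850 mL ÷ 699 mM = 37.062 mL
phenol red: 25.3 mg/L × 2.85 L = 72.105 mg
L-asparagine monohydrate: 9.63 mmol/L × 150.13 g/mol × 2.85 L ÷ 1000 = 4.120 g
L-asparagine: 0.0547% w/v = 0.547 g/L → 0.547 × 2.85 L = 1.559 g
L-lysine hydrochloride: 0.977 g/L × 2.85 L = 2.784 g

magnesium chloride 37.062 mL; phenol red 72.105 mg; L-asparagine monohydrate 4.120 g; L-asparagine 1.559 g; L-lysine hydrochloride 2.784 g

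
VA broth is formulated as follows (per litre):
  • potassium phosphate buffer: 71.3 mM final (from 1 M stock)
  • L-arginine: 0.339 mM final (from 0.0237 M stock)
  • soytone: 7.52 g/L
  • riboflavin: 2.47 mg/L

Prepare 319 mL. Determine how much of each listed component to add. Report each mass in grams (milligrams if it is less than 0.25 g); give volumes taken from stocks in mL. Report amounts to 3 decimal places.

potassium phosphate buffer 22.745 mL; L-arginine 4.563 mL; soytone 2.399 g; riboflavin 0.788 mg

Target volume = 319 mL = 0.319 L.
potassium phosphate buffer: dilute stock: 71.3 mM × 319 mL ÷ 1000 mM = 22.745 mL
L-arginine: dilute stock: 0.339 mM × 319 mL ÷ 23.7 mM = 4.563 mL
soytone: 7.52 g/L × 0.319 L = 2.399 g
riboflavin: 2.47 mg/L × 0.319 L = 0.788 mg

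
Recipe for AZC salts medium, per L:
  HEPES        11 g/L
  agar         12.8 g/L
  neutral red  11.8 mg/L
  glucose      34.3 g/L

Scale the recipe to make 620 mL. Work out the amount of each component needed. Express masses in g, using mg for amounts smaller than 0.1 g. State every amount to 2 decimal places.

HEPES 6.82 g; agar 7.94 g; neutral red 7.32 mg; glucose 21.27 g

Scale factor relative to 1 L: 0.62.
HEPES: 11 g/L × 0.62 L = 6.82 g
agar: 12.8 g/L × 0.62 L = 7.94 g
neutral red: 11.8 mg/L × 0.62 L = 7.32 mg
glucose: 34.3 g/L × 0.62 L = 21.27 g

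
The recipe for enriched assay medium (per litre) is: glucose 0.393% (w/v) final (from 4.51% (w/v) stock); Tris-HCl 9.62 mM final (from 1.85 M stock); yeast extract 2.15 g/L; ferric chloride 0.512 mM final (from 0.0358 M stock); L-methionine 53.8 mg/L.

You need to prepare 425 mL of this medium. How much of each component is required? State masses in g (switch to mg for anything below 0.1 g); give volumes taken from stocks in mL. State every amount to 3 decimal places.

Working volume: 425 mL = 0.425 L.
glucose: V = C2·V2/C1 = 0.393% ÷ 4.51% × 425 mL = 37.034 mL
Tris-HCl: dilute stock: 9.62 mM × 425 mL ÷ 1850 mM = 2.210 mL
yeast extract: 2.15 g/L × 0.425 L = 0.914 g
ferric chloride: C1V1 = C2V2 → 0.512 mM × 425 mL ÷ 35.8 mM = 6.078 mL
L-methionine: 53.8 mg/L × 0.425 L = 22.865 mg

glucose 37.034 mL; Tris-HCl 2.210 mL; yeast extract 0.914 g; ferric chloride 6.078 mL; L-methionine 22.865 mg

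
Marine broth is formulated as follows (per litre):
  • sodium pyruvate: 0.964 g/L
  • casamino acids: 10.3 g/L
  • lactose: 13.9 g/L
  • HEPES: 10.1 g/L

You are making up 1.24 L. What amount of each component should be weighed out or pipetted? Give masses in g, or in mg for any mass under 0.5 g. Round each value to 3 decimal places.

sodium pyruvate 1.195 g; casamino acids 12.772 g; lactose 17.236 g; HEPES 12.524 g

Scale factor relative to 1 L: 1.24.
sodium pyruvate: 0.964 g/L × 1.24 L = 1.195 g
casamino acids: 10.3 g/L × 1.24 L = 12.772 g
lactose: 13.9 g/L × 1.24 L = 17.236 g
HEPES: 10.1 g/L × 1.24 L = 12.524 g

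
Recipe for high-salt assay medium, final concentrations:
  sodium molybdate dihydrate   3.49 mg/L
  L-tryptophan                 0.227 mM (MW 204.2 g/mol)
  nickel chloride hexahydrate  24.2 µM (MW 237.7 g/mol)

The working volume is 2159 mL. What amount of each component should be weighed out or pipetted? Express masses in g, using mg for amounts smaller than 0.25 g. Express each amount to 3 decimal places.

Scale factor relative to 1 L: 2.159.
sodium molybdate dihydrate: 3.49 mg/L × 2.159 L = 7.535 mg
L-tryptophan: 0.227 mmol/L × 204.2 mg/mmol × 2.159 L = 100.077 mg
nickel chloride hexahydrate: 24.2 µmol/L × 237.7 g/mol × 2.159 L ÷ 1000 = 12.419 mg

sodium molybdate dihydrate 7.535 mg; L-tryptophan 100.077 mg; nickel chloride hexahydrate 12.419 mg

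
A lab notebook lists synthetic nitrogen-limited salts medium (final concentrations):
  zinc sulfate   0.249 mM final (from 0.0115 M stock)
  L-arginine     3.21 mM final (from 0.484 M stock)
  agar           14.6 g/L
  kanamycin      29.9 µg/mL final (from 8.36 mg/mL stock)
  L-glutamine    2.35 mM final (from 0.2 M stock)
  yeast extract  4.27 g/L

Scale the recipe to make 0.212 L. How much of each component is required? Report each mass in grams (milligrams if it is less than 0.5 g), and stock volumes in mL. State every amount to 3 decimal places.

Scale factor relative to 1 L: 0.212.
zinc sulfate: C1V1 = C2V2 → 0.249 mM × 212 mL ÷ 11.5 mM = 4.590 mL
L-arginine: V = C2·V2/C1 = 3.21 mM × 212 mL ÷ 484 mM = 1.406 mL
agar: 14.6 g/L × 0.212 L = 3.095 g
kanamycin: C1V1 = C2V2 → 29.9 µg/mL × 212 mL ÷ 8360 µg/mL = 0.758 mL
L-glutamine: dilute stock: 2.35 mM × 212 mL ÷ 200 mM = 2.491 mL
yeast extract: 4.27 g/L × 0.212 L = 0.905 g

zinc sulfate 4.590 mL; L-arginine 1.406 mL; agar 3.095 g; kanamycin 0.758 mL; L-glutamine 2.491 mL; yeast extract 0.905 g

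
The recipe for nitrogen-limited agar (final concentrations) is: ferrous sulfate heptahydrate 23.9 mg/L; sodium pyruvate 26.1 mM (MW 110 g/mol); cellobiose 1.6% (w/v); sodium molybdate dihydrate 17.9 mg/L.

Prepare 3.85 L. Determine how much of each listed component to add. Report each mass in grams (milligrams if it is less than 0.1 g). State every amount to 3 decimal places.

Working volume: 3.85 L.
ferrous sulfate heptahydrate: 23.9 mg/L × 3.85 L = 92.015 mg
sodium pyruvate: 26.1 mmol/L × 110 g/mol × 3.85 L ÷ 1000 = 11.053 g
cellobiose: 1.6% w/v = 16 g/L → 16 × 3.85 L = 61.600 g
sodium molybdate dihydrate: 17.9 mg/L × 3.85 L = 68.915 mg

ferrous sulfate heptahydrate 92.015 mg; sodium pyruvate 11.053 g; cellobiose 61.600 g; sodium molybdate dihydrate 68.915 mg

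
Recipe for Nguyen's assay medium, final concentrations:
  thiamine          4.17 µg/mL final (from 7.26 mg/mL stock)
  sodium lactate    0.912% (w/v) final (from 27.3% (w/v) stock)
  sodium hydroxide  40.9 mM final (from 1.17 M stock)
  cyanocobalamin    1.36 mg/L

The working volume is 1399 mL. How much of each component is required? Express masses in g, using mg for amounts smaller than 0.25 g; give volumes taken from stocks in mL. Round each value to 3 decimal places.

thiamine 0.804 mL; sodium lactate 46.736 mL; sodium hydroxide 48.905 mL; cyanocobalamin 1.903 mg

Scale factor relative to 1 L: 1.399.
thiamine: dilute stock: 4.17 µg/mL × 1399 mL ÷ 7260 µg/mL = 0.804 mL
sodium lactate: dilute stock: 0.912% ÷ 27.3% × 1399 mL = 46.736 mL
sodium hydroxide: C1V1 = C2V2 → 40.9 mM × 1399 mL ÷ 1170 mM = 48.905 mL
cyanocobalamin: 1.36 mg/L × 1.399 L = 1.903 mg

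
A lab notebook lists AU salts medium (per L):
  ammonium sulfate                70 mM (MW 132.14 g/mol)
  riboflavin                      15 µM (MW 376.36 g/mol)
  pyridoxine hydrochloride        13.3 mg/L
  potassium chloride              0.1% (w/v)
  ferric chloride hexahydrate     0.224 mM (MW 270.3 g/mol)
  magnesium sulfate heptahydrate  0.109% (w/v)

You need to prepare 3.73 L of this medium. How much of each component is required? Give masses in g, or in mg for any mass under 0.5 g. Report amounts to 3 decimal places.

ammonium sulfate 34.502 g; riboflavin 21.057 mg; pyridoxine hydrochloride 49.609 mg; potassium chloride 3.730 g; ferric chloride hexahydrate 225.841 mg; magnesium sulfate heptahydrate 4.066 g

Scale factor relative to 1 L: 3.73.
ammonium sulfate: 70 mmol/L × 132.14 g/mol × 3.73 L ÷ 1000 = 34.502 g
riboflavin: 15 µmol/L × 376.36 g/mol × 3.73 L ÷ 1000 = 21.057 mg
pyridoxine hydrochloride: 13.3 mg/L × 3.73 L = 49.609 mg
potassium chloride: 0.1% w/v = 1 g/L → 1 × 3.73 L = 3.730 g
ferric chloride hexahydrate: 0.224 mmol/L × 270.3 mg/mmol × 3.73 L = 225.841 mg
magnesium sulfate heptahydrate: 0.109 g per 100 mL × 3730 mL ÷ 100 = 4.066 g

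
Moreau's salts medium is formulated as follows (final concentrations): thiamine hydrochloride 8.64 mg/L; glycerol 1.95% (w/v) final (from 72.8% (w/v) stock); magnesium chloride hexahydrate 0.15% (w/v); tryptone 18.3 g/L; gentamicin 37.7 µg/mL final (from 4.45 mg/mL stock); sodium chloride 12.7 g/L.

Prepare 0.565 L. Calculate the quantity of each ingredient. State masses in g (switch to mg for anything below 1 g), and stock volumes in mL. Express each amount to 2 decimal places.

thiamine hydrochloride 4.88 mg; glycerol 15.13 mL; magnesium chloride hexahydrate 847.50 mg; tryptone 10.34 g; gentamicin 4.79 mL; sodium chloride 7.18 g

Working volume: 0.565 L.
thiamine hydrochloride: 8.64 mg/L × 0.565 L = 4.88 mg
glycerol: C1V1 = C2V2 → 1.95% ÷ 72.8% × 565 mL = 15.13 mL
magnesium chloride hexahydrate: 0.15 g per 100 mL × 565 mL ÷ 100 = 0.8475 g = 847.50 mg
tryptone: 18.3 g/L × 0.565 L = 10.34 g
gentamicin: dilute stock: 37.7 µg/mL × 565 mL ÷ 4450 µg/mL = 4.79 mL
sodium chloride: 12.7 g/L × 0.565 L = 7.18 g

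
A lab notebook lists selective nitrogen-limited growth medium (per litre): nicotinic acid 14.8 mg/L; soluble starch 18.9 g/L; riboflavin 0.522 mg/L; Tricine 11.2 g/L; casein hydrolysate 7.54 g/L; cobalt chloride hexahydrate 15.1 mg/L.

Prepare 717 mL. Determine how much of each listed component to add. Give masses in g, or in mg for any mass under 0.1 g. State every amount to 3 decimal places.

nicotinic acid 10.612 mg; soluble starch 13.551 g; riboflavin 0.374 mg; Tricine 8.030 g; casein hydrolysate 5.406 g; cobalt chloride hexahydrate 10.827 mg

Target volume = 717 mL = 0.717 L.
nicotinic acid: 14.8 mg/L × 0.717 L = 10.612 mg
soluble starch: 18.9 g/L × 0.717 L = 13.551 g
riboflavin: 0.522 mg/L × 0.717 L = 0.374 mg
Tricine: 11.2 g/L × 0.717 L = 8.030 g
casein hydrolysate: 7.54 g/L × 0.717 L = 5.406 g
cobalt chloride hexahydrate: 15.1 mg/L × 0.717 L = 10.827 mg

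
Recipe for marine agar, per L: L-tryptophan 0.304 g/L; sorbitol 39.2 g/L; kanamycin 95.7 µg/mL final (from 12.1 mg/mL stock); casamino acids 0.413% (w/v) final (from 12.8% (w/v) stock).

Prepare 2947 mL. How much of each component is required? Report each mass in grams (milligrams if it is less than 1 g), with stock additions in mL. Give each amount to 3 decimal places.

L-tryptophan 895.888 mg; sorbitol 115.522 g; kanamycin 23.308 mL; casamino acids 95.087 mL

Working volume: 2947 mL = 2.947 L.
L-tryptophan: 0.304 g/L × 2.947 L = 0.895888 g = 895.888 mg
sorbitol: 39.2 g/L × 2.947 L = 115.522 g
kanamycin: C1V1 = C2V2 → 95.7 µg/mL × 2947 mL ÷ 12100 µg/mL = 23.308 mL
casamino acids: C1V1 = C2V2 → 0.413% ÷ 12.8% × 2947 mL = 95.087 mL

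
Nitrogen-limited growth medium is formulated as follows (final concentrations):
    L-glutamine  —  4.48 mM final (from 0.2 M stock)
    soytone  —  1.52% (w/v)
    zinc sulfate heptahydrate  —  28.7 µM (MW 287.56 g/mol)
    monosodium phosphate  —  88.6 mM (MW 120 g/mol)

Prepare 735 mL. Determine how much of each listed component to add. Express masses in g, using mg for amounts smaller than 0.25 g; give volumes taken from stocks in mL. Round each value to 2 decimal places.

L-glutamine 16.46 mL; soytone 11.17 g; zinc sulfate heptahydrate 6.07 mg; monosodium phosphate 7.81 g

Working volume: 735 mL = 0.735 L.
L-glutamine: V = C2·V2/C1 = 4.48 mM × 735 mL ÷ 200 mM = 16.46 mL
soytone: 1.52 g per 100 mL × 735 mL ÷ 100 = 11.17 g
zinc sulfate heptahydrate: 28.7 µmol/L × 287.56 g/mol × 0.735 L ÷ 1000 = 6.07 mg
monosodium phosphate: 88.6 mmol/L × 120 g/mol × 0.735 L ÷ 1000 = 7.81 g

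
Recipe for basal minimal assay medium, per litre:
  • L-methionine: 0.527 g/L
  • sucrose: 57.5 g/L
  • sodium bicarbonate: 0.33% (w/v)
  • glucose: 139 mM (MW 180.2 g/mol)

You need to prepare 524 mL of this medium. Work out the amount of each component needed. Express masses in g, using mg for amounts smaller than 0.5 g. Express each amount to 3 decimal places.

L-methionine 276.148 mg; sucrose 30.130 g; sodium bicarbonate 1.729 g; glucose 13.125 g

Working volume: 524 mL = 0.524 L.
L-methionine: 0.527 g/L × 0.524 L = 0.276148 g = 276.148 mg
sucrose: 57.5 g/L × 0.524 L = 30.130 g
sodium bicarbonate: 0.33% w/v = 3.3 g/L → 3.3 × 0.524 L = 1.729 g
glucose: 139 mmol/L × 180.2 g/mol × 0.524 L ÷ 1000 = 13.125 g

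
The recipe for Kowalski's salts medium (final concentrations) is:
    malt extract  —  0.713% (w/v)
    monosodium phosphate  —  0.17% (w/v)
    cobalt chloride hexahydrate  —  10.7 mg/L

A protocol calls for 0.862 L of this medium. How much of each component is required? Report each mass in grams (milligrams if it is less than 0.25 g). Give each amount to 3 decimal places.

Scale factor relative to 1 L: 0.862.
malt extract: 0.713% w/v = 7.13 g/L → 7.13 × 0.862 L = 6.146 g
monosodium phosphate: 0.17% w/v = 1.7 g/L → 1.7 × 0.862 L = 1.465 g
cobalt chloride hexahydrate: 10.7 mg/L × 0.862 L = 9.223 mg

malt extract 6.146 g; monosodium phosphate 1.465 g; cobalt chloride hexahydrate 9.223 mg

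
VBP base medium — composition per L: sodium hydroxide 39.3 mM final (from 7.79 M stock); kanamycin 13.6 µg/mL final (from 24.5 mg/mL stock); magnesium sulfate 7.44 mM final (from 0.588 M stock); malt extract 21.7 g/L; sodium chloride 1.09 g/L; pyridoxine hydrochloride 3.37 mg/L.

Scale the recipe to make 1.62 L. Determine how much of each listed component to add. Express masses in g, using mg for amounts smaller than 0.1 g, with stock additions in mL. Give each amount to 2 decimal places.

Working volume: 1.62 L.
sodium hydroxide: dilute stock: 39.3 mM × 1620 mL ÷ 7790 mM = 8.17 mL
kanamycin: V = C2·V2/C1 = 13.6 µg/mL × 1620 mL ÷ 24500 µg/mL = 0.90 mL
magnesium sulfate: V = C2·V2/C1 = 7.44 mM × 1620 mL ÷ 588 mM = 20.50 mL
malt extract: 21.7 g/L × 1.62 L = 35.15 g
sodium chloride: 1.09 g/L × 1.62 L = 1.77 g
pyridoxine hydrochloride: 3.37 mg/L × 1.62 L = 5.46 mg

sodium hydroxide 8.17 mL; kanamycin 0.90 mL; magnesium sulfate 20.50 mL; malt extract 35.15 g; sodium chloride 1.77 g; pyridoxine hydrochloride 5.46 mg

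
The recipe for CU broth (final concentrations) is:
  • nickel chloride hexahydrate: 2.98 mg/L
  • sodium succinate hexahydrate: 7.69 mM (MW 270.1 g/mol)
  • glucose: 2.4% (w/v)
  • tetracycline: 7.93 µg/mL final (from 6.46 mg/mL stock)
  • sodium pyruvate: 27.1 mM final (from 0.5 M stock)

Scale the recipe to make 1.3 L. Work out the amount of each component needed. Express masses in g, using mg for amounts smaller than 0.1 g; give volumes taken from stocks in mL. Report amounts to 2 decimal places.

Scale factor relative to 1 L: 1.3.
nickel chloride hexahydrate: 2.98 mg/L × 1.3 L = 3.87 mg
sodium succinate hexahydrate: 7.69 mmol/L × 270.1 g/mol × 1.3 L ÷ 1000 = 2.70 g
glucose: 2.4% w/v = 24 g/L → 24 × 1.3 L = 31.20 g
tetracycline: dilute stock: 7.93 µg/mL × 1300 mL ÷ 6460 µg/mL = 1.60 mL
sodium pyruvate: C1V1 = C2V2 → 27.1 mM × 1300 mL ÷ 500 mM = 70.46 mL

nickel chloride hexahydrate 3.87 mg; sodium succinate hexahydrate 2.70 g; glucose 31.20 g; tetracycline 1.60 mL; sodium pyruvate 70.46 mL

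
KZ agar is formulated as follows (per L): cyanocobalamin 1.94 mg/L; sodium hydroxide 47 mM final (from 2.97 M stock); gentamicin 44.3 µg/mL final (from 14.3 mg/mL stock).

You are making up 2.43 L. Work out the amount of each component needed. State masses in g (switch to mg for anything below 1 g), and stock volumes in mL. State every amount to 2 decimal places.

Working volume: 2.43 L.
cyanocobalamin: 1.94 mg/L × 2.43 L = 4.71 mg
sodium hydroxide: dilute stock: 47 mM × 2430 mL ÷ 2970 mM = 38.45 mL
gentamicin: C1V1 = C2V2 → 44.3 µg/mL × 2430 mL ÷ 14300 µg/mL = 7.53 mL

cyanocobalamin 4.71 mg; sodium hydroxide 38.45 mL; gentamicin 7.53 mL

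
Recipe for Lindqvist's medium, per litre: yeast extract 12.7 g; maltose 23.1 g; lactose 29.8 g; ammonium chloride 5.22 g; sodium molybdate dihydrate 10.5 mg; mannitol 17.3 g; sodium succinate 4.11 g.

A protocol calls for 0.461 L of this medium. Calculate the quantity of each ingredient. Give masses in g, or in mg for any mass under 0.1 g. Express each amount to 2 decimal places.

yeast extract 5.85 g; maltose 10.65 g; lactose 13.74 g; ammonium chloride 2.41 g; sodium molybdate dihydrate 4.84 mg; mannitol 7.98 g; sodium succinate 1.89 g

Scale factor = 461 mL / 1000 mL = 0.461.
yeast extract: 12.7 g × (461 mL / 1000 mL) = 5.85 g
maltose: 23.1 g × (461 mL / 1000 mL) = 10.65 g
lactose: 29.8 g × (461 mL / 1000 mL) = 13.74 g
ammonium chloride: 5.22 g × (461 mL / 1000 mL) = 2.41 g
sodium molybdate dihydrate: 10.5 mg × (461 mL / 1000 mL) = 4.84 mg
mannitol: 17.3 g × (461 mL / 1000 mL) = 7.98 g
sodium succinate: 4.11 g × (461 mL / 1000 mL) = 1.89 g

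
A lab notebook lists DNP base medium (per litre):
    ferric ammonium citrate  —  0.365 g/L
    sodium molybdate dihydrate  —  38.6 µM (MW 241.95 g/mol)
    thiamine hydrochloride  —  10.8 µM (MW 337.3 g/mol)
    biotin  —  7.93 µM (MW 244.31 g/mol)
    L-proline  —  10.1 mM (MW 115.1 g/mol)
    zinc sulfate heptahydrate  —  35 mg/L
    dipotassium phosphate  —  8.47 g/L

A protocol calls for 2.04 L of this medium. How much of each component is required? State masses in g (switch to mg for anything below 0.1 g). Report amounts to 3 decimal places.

Working volume: 2.04 L.
ferric ammonium citrate: 0.365 g/L × 2.04 L = 0.745 g
sodium molybdate dihydrate: 38.6 µmol/L × 241.95 g/mol × 2.04 L ÷ 1000 = 19.052 mg
thiamine hydrochloride: 10.8 µmol/L × 337.3 g/mol × 2.04 L ÷ 1000 = 7.431 mg
biotin: 7.93 µmol/L × 244.31 g/mol × 2.04 L ÷ 1000 = 3.952 mg
L-proline: 10.1 mmol/L × 115.1 g/mol × 2.04 L ÷ 1000 = 2.372 g
zinc sulfate heptahydrate: 35 mg/L × 2.04 L = 71.400 mg
dipotassium phosphate: 8.47 g/L × 2.04 L = 17.279 g

ferric ammonium citrate 0.745 g; sodium molybdate dihydrate 19.052 mg; thiamine hydrochloride 7.431 mg; biotin 3.952 mg; L-proline 2.372 g; zinc sulfate heptahydrate 71.400 mg; dipotassium phosphate 17.279 g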